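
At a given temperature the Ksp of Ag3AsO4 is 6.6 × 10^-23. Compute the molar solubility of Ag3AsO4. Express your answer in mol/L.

s ≈ 1.3 × 10^-6 M

Ag3AsO4(s) ⇌ 3 Ag^+ + AsO4^3-
Ksp = [Ag^+]^3[AsO4^3-]
With molar solubility s: [Ag^+] = 3s, [AsO4^3-] = s.
So Ksp = (3s)^3 × s = 27s^4
s^4 = 6.6 × 10^-23 / 27, so s = 1.3 × 10^-6 M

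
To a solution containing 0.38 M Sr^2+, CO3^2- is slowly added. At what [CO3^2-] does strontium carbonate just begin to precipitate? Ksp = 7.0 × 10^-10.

SrCO3(s) <=> Sr^2+(aq) + CO3^2-(aq)
Ksp = [Sr^2+][CO3^2-]
Precipitation begins when Q = Ksp. With [Sr^2+] = 0.38 M:
7.0 × 10^-10 = (0.38) × [CO3^2-]
[CO3^2-] = (7.0 × 10^-10 / 3.8 × 10^-1) = 1.8 × 10^-9 M

[CO3^2-] ≈ 1.8 x 10^-9 M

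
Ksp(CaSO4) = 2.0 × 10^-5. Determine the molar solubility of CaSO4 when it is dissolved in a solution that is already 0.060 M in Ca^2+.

CaSO4(s) ⇌ Ca^2+ + SO4^2-
Ksp = [Ca^2+][SO4^2-]
Let s be the molar solubility in this solution. [Ca^2+] = 0.060 + s ≈ 0.060, [SO4^2-] = s (Ksp is small, so little additional dissolves).
Ksp ≈ 0.060 × s
s = 3.3 x 10^-4 M
Check: s = 3.3 x 10^-4 ≪ 0.060, so the approximation is valid.

s = 3.3e-4 M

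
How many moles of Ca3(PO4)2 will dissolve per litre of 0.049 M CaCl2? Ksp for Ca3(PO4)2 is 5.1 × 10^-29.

s = 3.3 × 10^-13 M

Ca3(PO4)2(s) <=> 3 Ca^2+(aq) + 2 PO4^3-(aq)
Ksp = [Ca^2+]^3[PO4^3-]^2
Let s = moles of Ca3(PO4)2 that dissolve per litre. [Ca^2+] = 0.049 + 3s ≈ 0.049, [PO4^3-] = 2s (since Ca^2+ from CaCl2 dominates).
Ksp ≈ (0.049)^3 × (2s)^2
s = 3.3 × 10^-13 M
Check: 3s = 9.9 x 10^-13 ≪ 0.049, so the approximation is valid.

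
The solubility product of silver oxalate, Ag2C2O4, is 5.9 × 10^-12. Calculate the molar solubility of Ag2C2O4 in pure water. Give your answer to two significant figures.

s ≈ 1.1 × 10^-4 M

Ag2C2O4(s) ⇌ 2 Ag^+(aq) + C2O4^2-(aq)
Ksp = [Ag^+]^2[C2O4^2-]
With molar solubility s: [Ag^+] = 2s, [C2O4^2-] = s.
So Ksp = (2s)^2 × s = 4s^3
s^3 = 5.9 × 10^-12 / 4, so s = 1.1 x 10^-4 M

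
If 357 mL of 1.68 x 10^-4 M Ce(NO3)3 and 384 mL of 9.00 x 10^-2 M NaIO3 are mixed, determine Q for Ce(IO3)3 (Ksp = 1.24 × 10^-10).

Total volume = 357 + 384 = 741 mL.
[Ce^3+] = 1.68 x 10^-4 × (357/741) = 8.094 × 10^-5 M
[IO3^-] = 9.00 x 10^-2 × (384/741) = 4.664 × 10^-2 M
Ce(IO3)3(s) <=> Ce^3+(aq) + 3 IO3^-(aq), so Q = [Ce^3+][IO3^-]^3
Q = (8.094 × 10^-5)(4.664 × 10^-2)^3 = 8.21 x 10^-9
Q > Ksp, so Ce(IO3)3 will precipitate.

Q ≈ 8.21 × 10^-9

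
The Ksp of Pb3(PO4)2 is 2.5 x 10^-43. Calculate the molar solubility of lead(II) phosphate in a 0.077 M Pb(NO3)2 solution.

s ≈ 1.2 × 10^-20 M

Pb3(PO4)2(s) ⇌ 3 Pb^2+(aq) + 2 PO4^3-(aq)
Ksp = [Pb^2+]^3[PO4^3-]^2
Let s be the molar solubility in this solution. [Pb^2+] = 0.077 + 3s ≈ 0.077, [PO4^3-] = 2s (common-ion effect: Pb^2+ is already 0.077 M).
Ksp ≈ (0.077)^3 × (2s)^2
s = 1.2 × 10^-20 M
Check: 3s = 3.5 × 10^-20 ≪ 0.077, so the approximation is valid.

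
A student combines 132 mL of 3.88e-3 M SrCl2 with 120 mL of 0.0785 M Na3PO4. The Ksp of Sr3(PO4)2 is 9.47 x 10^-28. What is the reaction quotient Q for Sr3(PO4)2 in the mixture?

Total volume = 132 + 120 = 252 mL.
[Sr^2+] = 3.88 x 10^-3 × (132/252) = 2.032 x 10^-3 M
[PO4^3-] = 7.85 x 10^-2 × (120/252) = 3.738 × 10^-2 M
Sr3(PO4)2(s) ⇌ 3 Sr^2+(aq) + 2 PO4^3-(aq), so Q = [Sr^2+]^3[PO4^3-]^2
Q = (2.032 x 10^-3)^3(3.738 × 10^-2)^2 = 1.17 × 10^-11
Q > Ksp, so Sr3(PO4)2 will precipitate.

Q ≈ 1.17 × 10^-11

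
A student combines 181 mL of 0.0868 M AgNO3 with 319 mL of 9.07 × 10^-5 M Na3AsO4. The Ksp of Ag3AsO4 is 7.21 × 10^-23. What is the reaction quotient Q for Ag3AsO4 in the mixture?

1.80 x 10^-9

Total volume = 181 + 319 = 500 mL.
[Ag^+] = 8.68 × 10^-2 × (181/500) = 3.142 × 10^-2 M
[AsO4^3-] = 9.07 x 10^-5 × (319/500) = 5.787 × 10^-5 M
Ag3AsO4(s) <=> 3 Ag^+ + AsO4^3-, so Q = [Ag^+]^3[AsO4^3-]
Q = (3.142 × 10^-2)^3(5.787 x 10^-5) = 1.80 × 10^-9
Q > Ksp, so Ag3AsO4 will precipitate.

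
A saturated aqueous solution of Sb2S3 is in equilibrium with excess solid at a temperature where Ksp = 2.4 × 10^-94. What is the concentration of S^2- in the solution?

Sb2S3(s) ⇌ 2 Sb^3+ + 3 S^2-
Ksp = [Sb^3+]^2[S^2-]^3
Let s = molar solubility. Then [Sb^3+] = 2s and [S^2-] = 3s.
So Ksp = (2s)^2 × (3s)^3 = 108s^5
Solving, s = (2.4 × 10^-94/108)^(1/5) = 7.40 × 10^-20 M
[S^2-] = 3s = 2.2 × 10^-19 M

[S^2-] ≈ 2.2 x 10^-19 M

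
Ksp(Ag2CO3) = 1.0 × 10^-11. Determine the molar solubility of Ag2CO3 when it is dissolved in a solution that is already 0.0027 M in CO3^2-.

Ag2CO3(s) ⇌ 2 Ag^+(aq) + CO3^2-(aq)
Ksp = [Ag^+]^2[CO3^2-]
Let s = moles of Ag2CO3 that dissolve per litre. [Ag^+] = 2s, [CO3^2-] = 0.0027 + s ≈ 0.0027 (Ksp is small, so little additional dissolves).
Ksp ≈ (2s)^2 × 0.0027
s = 3.0 × 10^-5 M
Check: s = 3.0 × 10^-5 ≪ 0.0027, so the approximation is valid.

s ≈ 3.0e-5 M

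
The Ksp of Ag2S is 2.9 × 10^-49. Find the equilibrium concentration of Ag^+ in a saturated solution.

[Ag^+] ≈ 8.3 × 10^-17 M

Ag2S(s) <=> 2 Ag^+(aq) + S^2-(aq)
Ksp = [Ag^+]^2[S^2-]
Let s = molar solubility. Then [Ag^+] = 2s and [S^2-] = s.
So Ksp = (2s)^2 × s = 4s^3
s^3 = 2.9 × 10^-49 / 4, so s = 4.17 × 10^-17 M
[Ag^+] = 2s = 8.3 × 10^-17 M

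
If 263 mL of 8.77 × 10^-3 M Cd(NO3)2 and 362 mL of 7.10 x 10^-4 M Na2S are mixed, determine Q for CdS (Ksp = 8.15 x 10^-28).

Total volume = 263 + 362 = 625 mL.
[Cd^2+] = 8.77 × 10^-3 × (263/625) = 3.690 x 10^-3 M
[S^2-] = 7.10 × 10^-4 × (362/625) = 4.112 × 10^-4 M
CdS(s) ⇌ Cd^2+ + S^2-, so Q = [Cd^2+][S^2-]
Q = (3.690 × 10^-3)(4.112 × 10^-4) = 1.52 × 10^-6
Q > Ksp, so CdS will precipitate.

Q ≈ 1.52e-6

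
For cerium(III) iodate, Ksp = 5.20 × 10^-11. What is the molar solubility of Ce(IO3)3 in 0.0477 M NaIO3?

s ≈ 4.79e-7 M

Ce(IO3)3(s) ⇌ Ce^3+(aq) + 3 IO3^-(aq)
Ksp = [Ce^3+][IO3^-]^3
Let s = moles of Ce(IO3)3 that dissolve per litre. [Ce^3+] = s, [IO3^-] = 0.0477 + 3s ≈ 0.0477 (since IO3^- from NaIO3 dominates).
Ksp ≈ s × (0.0477)^3
s = 4.79 × 10^-7 M
Check: 3s = 1.4 × 10^-6 ≪ 0.0477, so the approximation is valid.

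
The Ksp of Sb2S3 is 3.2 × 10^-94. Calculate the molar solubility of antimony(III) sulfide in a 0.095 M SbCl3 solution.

1.1 × 10^-31 M

Sb2S3(s) ⇌ 2 Sb^3+ + 3 S^2-
Ksp = [Sb^3+]^2[S^2-]^3
Let s be the molar solubility in this solution. [Sb^3+] = 0.095 + 2s ≈ 0.095, [S^2-] = 3s (common-ion effect: Sb^3+ is already 0.095 M).
Ksp ≈ (0.095)^2 × (3s)^3
s = 1.1 × 10^-31 M
Check: 2s = 2.2 × 10^-31 ≪ 0.095, so the approximation is valid.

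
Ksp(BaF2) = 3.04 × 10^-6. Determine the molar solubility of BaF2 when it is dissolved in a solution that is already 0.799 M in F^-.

s ≈ 4.76 x 10^-6 M

BaF2(s) ⇌ Ba^2+ + 2 F^-
Ksp = [Ba^2+][F^-]^2
If s mol/L dissolves here, [Ba^2+] = s, [F^-] = 0.799 + 2s ≈ 0.799 (since the F^- already present dominates).
Ksp ≈ s × (0.799)^2
s = 4.76 × 10^-6 M
Check: 2s = 9.5 × 10^-6 ≪ 0.799, so the approximation is valid.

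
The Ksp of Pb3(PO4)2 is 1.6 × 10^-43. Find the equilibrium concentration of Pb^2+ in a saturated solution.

[Pb^2+] = 3.2 × 10^-9 M

Pb3(PO4)2(s) ⇌ 3 Pb^2+ + 2 PO4^3-
Ksp = [Pb^2+]^3[PO4^3-]^2
With molar solubility s: [Pb^2+] = 3s, [PO4^3-] = 2s.
So Ksp = (3s)^3 × (2s)^2 = 108s^5
s = (1.6 × 10^-43 / 108)^(1/5) = 1.08 × 10^-9 M
[Pb^2+] = 3s = 3.2 x 10^-9 M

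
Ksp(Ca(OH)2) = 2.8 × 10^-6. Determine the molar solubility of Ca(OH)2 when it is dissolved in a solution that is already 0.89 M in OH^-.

s ≈ 3.5e-6 M

Ca(OH)2(s) <=> Ca^2+ + 2 OH^-
Ksp = [Ca^2+][OH^-]^2
Let s = moles of Ca(OH)2 that dissolve per litre. [Ca^2+] = s, [OH^-] = 0.89 + 2s ≈ 0.89 (since the OH^- already present dominates).
Ksp ≈ s × (0.89)^2
s = 3.5 x 10^-6 M
Check: 2s = 7.1 × 10^-6 ≪ 0.89, so the approximation is valid.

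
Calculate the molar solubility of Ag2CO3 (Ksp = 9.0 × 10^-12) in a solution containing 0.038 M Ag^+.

s ≈ 6.2 × 10^-9 M

Ag2CO3(s) ⇌ 2 Ag^+ + CO3^2-
Ksp = [Ag^+]^2[CO3^2-]
If s mol/L dissolves here, [Ag^+] = 0.038 + 2s ≈ 0.038, [CO3^2-] = s (since the Ag^+ already present dominates).
Ksp ≈ (0.038)^2 × s
s = 6.2 × 10^-9 M
Check: 2s = 1.2 × 10^-8 ≪ 0.038, so the approximation is valid.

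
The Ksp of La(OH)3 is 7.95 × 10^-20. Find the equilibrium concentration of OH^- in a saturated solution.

[OH^-] = 2.21 × 10^-5 M

La(OH)3(s) ⇌ La^3+ + 3 OH^-
Ksp = [La^3+][OH^-]^3
For each mole of La(OH)3 that dissolves: [La^3+] = s, [OH^-] = 3s.
So Ksp = s × (3s)^3 = 27s^4
s^4 = 7.95 × 10^-20 / 27, so s = 7.366 x 10^-6 M
[OH^-] = 3s = 2.21 × 10^-5 M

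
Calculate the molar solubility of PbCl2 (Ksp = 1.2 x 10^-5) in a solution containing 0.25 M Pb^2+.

PbCl2(s) <=> Pb^2+(aq) + 2 Cl^-(aq)
Ksp = [Pb^2+][Cl^-]^2
Let s be the molar solubility in this solution. [Pb^2+] = 0.25 + s ≈ 0.25, [Cl^-] = 2s (Ksp is small, so little additional dissolves).
Ksp ≈ 0.25 × (2s)^2
s = 3.5 x 10^-3 M
Check: s = 3.5 × 10^-3 ≪ 0.25, so the approximation is valid.

s = 3.5 x 10^-3 M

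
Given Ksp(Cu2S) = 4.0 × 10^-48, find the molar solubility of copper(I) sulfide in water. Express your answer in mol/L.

1.0 × 10^-16 M

Cu2S(s) ⇌ 2 Cu^+(aq) + S^2-(aq)
Ksp = [Cu^+]^2[S^2-]
For each mole of Cu2S that dissolves: [Cu^+] = 2s, [S^2-] = s.
So Ksp = (2s)^2 × s = 4s^3
Solving, s = (4.0 × 10^-48/4)^(1/3) = 1.0 × 10^-16 M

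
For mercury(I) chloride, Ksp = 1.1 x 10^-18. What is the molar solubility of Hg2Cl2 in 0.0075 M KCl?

s ≈ 2.0e-14 M

Hg2Cl2(s) <=> Hg2^2+ + 2 Cl^-
Ksp = [Hg2^2+][Cl^-]^2
Let s = moles of Hg2Cl2 that dissolve per litre. [Hg2^2+] = s, [Cl^-] = 0.0075 + 2s ≈ 0.0075 (since Cl^- from KCl dominates).
Ksp ≈ s × (0.0075)^2
s = 2.0 x 10^-14 M
Check: 2s = 3.9 × 10^-14 ≪ 0.0075, so the approximation is valid.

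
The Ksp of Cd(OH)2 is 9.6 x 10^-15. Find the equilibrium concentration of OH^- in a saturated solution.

Cd(OH)2(s) ⇌ Cd^2+ + 2 OH^-
Ksp = [Cd^2+][OH^-]^2
For each mole of Cd(OH)2 that dissolves: [Cd^2+] = s, [OH^-] = 2s.
So Ksp = s × (2s)^2 = 4s^3
s^3 = 9.6 x 10^-15 / 4, so s = 1.34 x 10^-5 M
[OH^-] = 2s = 2.7 x 10^-5 M

[OH^-] ≈ 2.7e-5 M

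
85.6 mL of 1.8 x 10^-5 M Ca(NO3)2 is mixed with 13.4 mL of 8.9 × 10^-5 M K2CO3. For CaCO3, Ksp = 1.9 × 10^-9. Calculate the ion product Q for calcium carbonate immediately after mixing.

Q ≈ 1.9 x 10^-10

Total volume = 85.6 + 13.4 = 99 mL.
[Ca^2+] = 1.8 × 10^-5 × (85.6/99) = 1.56 × 10^-5 M
[CO3^2-] = 8.9 x 10^-5 × (13.4/99) = 1.20 × 10^-5 M
CaCO3(s) <=> Ca^2+ + CO3^2-, so Q = [Ca^2+][CO3^2-]
Q = (1.56 x 10^-5)(1.20 × 10^-5) = 1.9 × 10^-10
Q < Ksp, so no precipitate of CaCO3 forms.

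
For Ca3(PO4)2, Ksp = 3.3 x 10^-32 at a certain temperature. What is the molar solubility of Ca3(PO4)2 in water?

2.0e-7 M

Ca3(PO4)2(s) ⇌ 3 Ca^2+ + 2 PO4^3-
Ksp = [Ca^2+]^3[PO4^3-]^2
With molar solubility s: [Ca^2+] = 3s, [PO4^3-] = 2s.
Ksp = (3s)^3(2s)^2 = 108s^5
Solving, s = (3.3 x 10^-32/108)^(1/5) = 2.0 x 10^-7 M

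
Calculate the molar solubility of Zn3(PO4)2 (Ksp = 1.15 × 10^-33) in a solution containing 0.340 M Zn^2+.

Zn3(PO4)2(s) ⇌ 3 Zn^2+ + 2 PO4^3-
Ksp = [Zn^2+]^3[PO4^3-]^2
Let s be the molar solubility in this solution. [Zn^2+] = 0.340 + 3s ≈ 0.340, [PO4^3-] = 2s (since the Zn^2+ already present dominates).
Ksp ≈ (0.340)^3 × (2s)^2
s = 8.55 x 10^-17 M
Check: 3s = 2.6 × 10^-16 ≪ 0.340, so the approximation is valid.

8.55 x 10^-17 M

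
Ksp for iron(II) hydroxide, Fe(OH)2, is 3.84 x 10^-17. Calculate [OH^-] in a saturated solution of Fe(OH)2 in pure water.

Fe(OH)2(s) ⇌ Fe^2+(aq) + 2 OH^-(aq)
Ksp = [Fe^2+][OH^-]^2
Let s = molar solubility. Then [Fe^2+] = s and [OH^-] = 2s.
Substituting: Ksp = s(2s)^2 = 4s^3
s^3 = 3.84 x 10^-17 / 4, so s = 2.125 × 10^-6 M
[OH^-] = 2s = 4.25 × 10^-6 M

4.25e-6 M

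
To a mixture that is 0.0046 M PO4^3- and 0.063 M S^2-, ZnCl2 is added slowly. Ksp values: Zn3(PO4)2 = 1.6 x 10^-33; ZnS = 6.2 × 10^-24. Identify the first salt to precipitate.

Each salt begins to precipitate when Q = Ksp, i.e. when [Zn^2+] reaches its threshold.
For Zn3(PO4)2: 1.6 x 10^-33 = (0.0046)^2 × [Zn^2+]^3  ⇒  [Zn^2+] = 4.2 x 10^-10 M.
For ZnS: 6.2 × 10^-24 = 0.063 × [Zn^2+]  ⇒  [Zn^2+] = 9.8 x 10^-23 M.
The salt with the lower threshold [Zn^2+] precipitates first: ZnS.

ZnS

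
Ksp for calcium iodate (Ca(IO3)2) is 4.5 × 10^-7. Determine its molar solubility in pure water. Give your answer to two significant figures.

Ca(IO3)2(s) ⇌ Ca^2+ + 2 IO3^-
Ksp = [Ca^2+][IO3^-]^2
For each mole of Ca(IO3)2 that dissolves: [Ca^2+] = s, [IO3^-] = 2s.
So Ksp = s × (2s)^2 = 4s^3
Solving, s = (4.5 × 10^-7/4)^(1/3) = 4.8 × 10^-3 M

s ≈ 4.8e-3 M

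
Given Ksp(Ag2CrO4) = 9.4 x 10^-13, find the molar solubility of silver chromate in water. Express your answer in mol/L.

s ≈ 6.2 x 10^-5 M

Ag2CrO4(s) <=> 2 Ag^+ + CrO4^2-
Ksp = [Ag^+]^2[CrO4^2-]
With molar solubility s: [Ag^+] = 2s, [CrO4^2-] = s.
So Ksp = (2s)^2 × s = 4s^3
Solving, s = (9.4 x 10^-13/4)^(1/3) = 6.2 × 10^-5 M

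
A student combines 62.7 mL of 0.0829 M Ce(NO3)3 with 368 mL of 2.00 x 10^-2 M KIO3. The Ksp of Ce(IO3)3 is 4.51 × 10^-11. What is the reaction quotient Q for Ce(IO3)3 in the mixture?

Q ≈ 6.02 × 10^-8

Total volume = 62.7 + 368 = 430.7 mL.
[Ce^3+] = 8.29 × 10^-2 × (62.7/430.7) = 1.207 × 10^-2 M
[IO3^-] = 2.00 × 10^-2 × (368/430.7) = 1.709 × 10^-2 M
Ce(IO3)3(s) <=> Ce^3+ + 3 IO3^-, so Q = [Ce^3+][IO3^-]^3
Q = (1.207 x 10^-2)(1.709 x 10^-2)^3 = 6.02 x 10^-8
Q > Ksp, so Ce(IO3)3 will precipitate.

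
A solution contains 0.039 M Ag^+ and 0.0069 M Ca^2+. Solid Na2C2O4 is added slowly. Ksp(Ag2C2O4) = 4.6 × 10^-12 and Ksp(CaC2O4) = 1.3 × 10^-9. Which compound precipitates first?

Precipitation of each salt starts when its ion product equals its Ksp.
For Ag2C2O4: 4.6 × 10^-12 = (0.039)^2 × [C2O4^2-]  ⇒  [C2O4^2-] = 3.0 × 10^-9 M.
For CaC2O4: 1.3 × 10^-9 = 0.0069 × [C2O4^2-]  ⇒  [C2O4^2-] = 1.9 × 10^-7 M.
The salt with the lower threshold [C2O4^2-] precipitates first: Ag2C2O4.

Ag2C2O4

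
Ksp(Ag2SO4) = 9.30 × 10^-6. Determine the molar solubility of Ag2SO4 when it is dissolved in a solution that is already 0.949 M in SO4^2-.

Ag2SO4(s) <=> 2 Ag^+ + SO4^2-
Ksp = [Ag^+]^2[SO4^2-]
If s mol/L dissolves here, [Ag^+] = 2s, [SO4^2-] = 0.949 + s ≈ 0.949 (since the SO4^2- already present dominates).
Ksp ≈ (2s)^2 × 0.949
s = 1.57 x 10^-3 M
Check: s = 1.6 x 10^-3 ≪ 0.949, so the approximation is valid.

s ≈ 1.57 × 10^-3 M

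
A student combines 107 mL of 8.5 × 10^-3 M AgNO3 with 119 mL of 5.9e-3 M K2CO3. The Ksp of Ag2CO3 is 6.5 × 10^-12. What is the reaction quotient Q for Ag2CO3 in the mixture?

Q ≈ 5.0 × 10^-8

Total volume = 107 + 119 = 226 mL.
[Ag^+] = 8.5 × 10^-3 × (107/226) = 4.02 × 10^-3 M
[CO3^2-] = 5.9 × 10^-3 × (119/226) = 3.11 × 10^-3 M
Ag2CO3(s) ⇌ 2 Ag^+ + CO3^2-, so Q = [Ag^+]^2[CO3^2-]
Q = (4.02 × 10^-3)^2(3.11 × 10^-3) = 5.0 × 10^-8
Q > Ksp, so Ag2CO3 will precipitate.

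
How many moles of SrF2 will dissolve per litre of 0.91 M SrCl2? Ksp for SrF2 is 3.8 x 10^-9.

SrF2(s) <=> Sr^2+ + 2 F^-
Ksp = [Sr^2+][F^-]^2
Let s be the molar solubility in this solution. [Sr^2+] = 0.91 + s ≈ 0.91, [F^-] = 2s (common-ion effect: Sr^2+ is already 0.91 M).
Ksp ≈ 0.91 × (2s)^2
s = 3.2 × 10^-5 M
Check: s = 3.2 × 10^-5 ≪ 0.91, so the approximation is valid.

3.2 × 10^-5 M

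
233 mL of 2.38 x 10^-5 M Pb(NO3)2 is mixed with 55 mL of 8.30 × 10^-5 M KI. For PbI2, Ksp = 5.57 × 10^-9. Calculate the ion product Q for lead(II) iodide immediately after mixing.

4.84 x 10^-15

Total volume = 233 + 55 = 288 mL.
[Pb^2+] = 2.38 × 10^-5 × (233/288) = 1.925 x 10^-5 M
[I^-] = 8.30 x 10^-5 × (55/288) = 1.585 × 10^-5 M
PbI2(s) ⇌ Pb^2+(aq) + 2 I^-(aq), so Q = [Pb^2+][I^-]^2
Q = (1.925 × 10^-5)(1.585 × 10^-5)^2 = 4.84 × 10^-15
Q < Ksp, so no precipitate of PbI2 forms.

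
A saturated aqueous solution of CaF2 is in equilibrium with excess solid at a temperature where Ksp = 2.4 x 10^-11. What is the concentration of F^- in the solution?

CaF2(s) ⇌ Ca^2+(aq) + 2 F^-(aq)
Ksp = [Ca^2+][F^-]^2
If s mol/L of CaF2 dissolves, [Ca^2+] = s and [F^-] = 2s.
Ksp = s(2s)^2 = 4s^3
s^3 = 2.4 x 10^-11 / 4, so s = 1.82 x 10^-4 M
[F^-] = 2s = 3.6 × 10^-4 M

[F^-] ≈ 3.6 × 10^-4 M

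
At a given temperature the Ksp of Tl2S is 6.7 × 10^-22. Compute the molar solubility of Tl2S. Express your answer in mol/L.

5.5e-8 M

Tl2S(s) <=> 2 Tl^+ + S^2-
Ksp = [Tl^+]^2[S^2-]
With molar solubility s: [Tl^+] = 2s, [S^2-] = s.
Substituting: Ksp = (2s)^2s = 4s^3
s^3 = 6.7 × 10^-22 / 4, so s = 5.5 × 10^-8 M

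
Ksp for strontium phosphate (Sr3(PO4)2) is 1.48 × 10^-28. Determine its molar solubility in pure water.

s ≈ 1.07 × 10^-6 M

Sr3(PO4)2(s) ⇌ 3 Sr^2+(aq) + 2 PO4^3-(aq)
Ksp = [Sr^2+]^3[PO4^3-]^2
Let s = molar solubility. Then [Sr^2+] = 3s and [PO4^3-] = 2s.
Substituting: Ksp = (3s)^3(2s)^2 = 108s^5
s^5 = 1.48 × 10^-28 / 108, so s = 1.07 × 10^-6 M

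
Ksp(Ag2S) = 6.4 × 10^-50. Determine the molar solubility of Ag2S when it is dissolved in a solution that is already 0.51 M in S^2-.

Ag2S(s) <=> 2 Ag^+ + S^2-
Ksp = [Ag^+]^2[S^2-]
Let s be the molar solubility in this solution. [Ag^+] = 2s, [S^2-] = 0.51 + s ≈ 0.51 (since the S^2- already present dominates).
Ksp ≈ (2s)^2 × 0.51
s = 1.8 × 10^-25 M
Check: s = 1.8 × 10^-25 ≪ 0.51, so the approximation is valid.

s = 1.8 × 10^-25 M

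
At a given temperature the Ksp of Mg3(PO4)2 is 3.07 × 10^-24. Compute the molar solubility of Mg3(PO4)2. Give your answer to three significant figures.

Mg3(PO4)2(s) ⇌ 3 Mg^2+ + 2 PO4^3-
Ksp = [Mg^2+]^3[PO4^3-]^2
Let s = molar solubility. Then [Mg^2+] = 3s and [PO4^3-] = 2s.
So Ksp = (3s)^3 × (2s)^2 = 108s^5
Solving, s = (3.07 × 10^-24/108)^(1/5) = 7.78 x 10^-6 M

s ≈ 7.78 x 10^-6 M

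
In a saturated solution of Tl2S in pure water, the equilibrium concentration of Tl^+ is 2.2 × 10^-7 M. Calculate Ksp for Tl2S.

5.3 × 10^-21

Tl2S(s) <=> 2 Tl^+(aq) + S^2-(aq)
Stoichiometry gives [S^2-] = (1/2)[Tl^+] = 1.10 x 10^-7 M.
Ksp = [Tl^+]^2[S^2-]
Ksp = (2.2 × 10^-7)^2 × 1.10 x 10^-7 = 5.3 × 10^-21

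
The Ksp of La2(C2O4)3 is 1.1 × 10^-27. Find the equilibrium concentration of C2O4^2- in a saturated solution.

[C2O4^2-] = 4.8e-6 M

La2(C2O4)3(s) ⇌ 2 La^3+ + 3 C2O4^2-
Ksp = [La^3+]^2[C2O4^2-]^3
Let s = molar solubility. Then [La^3+] = 2s and [C2O4^2-] = 3s.
Ksp = (2s)^2(3s)^3 = 108s^5
s^5 = 1.1 × 10^-27 / 108, so s = 1.59 × 10^-6 M
[C2O4^2-] = 3s = 4.8 × 10^-6 M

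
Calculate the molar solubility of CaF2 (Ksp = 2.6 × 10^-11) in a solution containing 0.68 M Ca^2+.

s = 3.1e-6 M

CaF2(s) ⇌ Ca^2+(aq) + 2 F^-(aq)
Ksp = [Ca^2+][F^-]^2
Let s = moles of CaF2 that dissolve per litre. [Ca^2+] = 0.68 + s ≈ 0.68, [F^-] = 2s (common-ion effect: Ca^2+ is already 0.68 M).
Ksp ≈ 0.68 × (2s)^2
s = 3.1 × 10^-6 M
Check: s = 3.1 x 10^-6 ≪ 0.68, so the approximation is valid.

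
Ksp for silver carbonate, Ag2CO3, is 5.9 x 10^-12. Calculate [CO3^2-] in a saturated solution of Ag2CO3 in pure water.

Ag2CO3(s) <=> 2 Ag^+(aq) + CO3^2-(aq)
Ksp = [Ag^+]^2[CO3^2-]
Let s = molar solubility. Then [Ag^+] = 2s and [CO3^2-] = s.
Substituting: Ksp = (2s)^2s = 4s^3
s = (5.9 x 10^-12 / 4)^(1/3) = 1.14 x 10^-4 M
[CO3^2-] = s = 1.1 x 10^-4 M

1.1 × 10^-4 M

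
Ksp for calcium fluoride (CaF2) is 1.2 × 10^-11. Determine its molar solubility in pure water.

1.4 x 10^-4 M

CaF2(s) <=> Ca^2+(aq) + 2 F^-(aq)
Ksp = [Ca^2+][F^-]^2
If s mol/L of CaF2 dissolves, [Ca^2+] = s and [F^-] = 2s.
So Ksp = s × (2s)^2 = 4s^3
s = (1.2 × 10^-11 / 4)^(1/3) = 1.4 × 10^-4 M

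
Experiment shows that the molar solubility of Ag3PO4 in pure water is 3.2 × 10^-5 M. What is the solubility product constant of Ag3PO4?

Ksp = 2.8e-17

Ag3PO4(s) <=> 3 Ag^+ + PO4^3-
For each mole of Ag3PO4 that dissolves: [Ag^+] = 3s, [PO4^3-] = s.
Ksp = [Ag^+]^3[PO4^3-]
Substituting: Ksp = (3s)^3s = 27s^4
Ksp = 27 × (3.2 x 10^-5)^4 = 2.8 × 10^-17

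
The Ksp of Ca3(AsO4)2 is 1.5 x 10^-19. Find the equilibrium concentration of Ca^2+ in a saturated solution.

[Ca^2+] ≈ 2.0e-4 M

Ca3(AsO4)2(s) ⇌ 3 Ca^2+ + 2 AsO4^3-
Ksp = [Ca^2+]^3[AsO4^3-]^2
With molar solubility s: [Ca^2+] = 3s, [AsO4^3-] = 2s.
So Ksp = (3s)^3 × (2s)^2 = 108s^5
Solving, s = (1.5 x 10^-19/108)^(1/5) = 6.74 x 10^-5 M
[Ca^2+] = 3s = 2.0 × 10^-4 M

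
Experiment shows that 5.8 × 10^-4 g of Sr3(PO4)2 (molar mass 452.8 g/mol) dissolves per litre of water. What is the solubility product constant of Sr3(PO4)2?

3.7 × 10^-28

Molar solubility s = (5.8 × 10^-4 g/L) / (452.8 g/mol) = 1.28 x 10^-6 M.
Sr3(PO4)2(s) ⇌ 3 Sr^2+ + 2 PO4^3-
For each mole of Sr3(PO4)2 that dissolves: [Sr^2+] = 3s, [PO4^3-] = 2s.
Ksp = [Sr^2+]^3[PO4^3-]^2
Ksp = (3s)^3(2s)^2 = 108s^5
With s = 1.28 × 10^-6: Ksp = 3.7 × 10^-28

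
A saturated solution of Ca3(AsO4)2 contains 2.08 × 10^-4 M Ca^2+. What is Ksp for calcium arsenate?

Ksp = 1.73 x 10^-19

Ca3(AsO4)2(s) <=> 3 Ca^2+ + 2 AsO4^3-
Stoichiometry gives [AsO4^3-] = (2/3)[Ca^2+] = 1.387 × 10^-4 M.
Ksp = [Ca^2+]^3[AsO4^3-]^2
Ksp = (2.08 × 10^-4)^3 × (1.387 × 10^-4)^2 = 1.73 x 10^-19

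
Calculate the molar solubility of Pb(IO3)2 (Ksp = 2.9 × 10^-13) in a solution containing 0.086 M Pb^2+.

Pb(IO3)2(s) ⇌ Pb^2+ + 2 IO3^-
Ksp = [Pb^2+][IO3^-]^2
Let s be the molar solubility in this solution. [Pb^2+] = 0.086 + s ≈ 0.086, [IO3^-] = 2s (common-ion effect: Pb^2+ is already 0.086 M).
Ksp ≈ 0.086 × (2s)^2
s = 9.2 × 10^-7 M
Check: s = 9.2 x 10^-7 ≪ 0.086, so the approximation is valid.

s ≈ 9.2e-7 M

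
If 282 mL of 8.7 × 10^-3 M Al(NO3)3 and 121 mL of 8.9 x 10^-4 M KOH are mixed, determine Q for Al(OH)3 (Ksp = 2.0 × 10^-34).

Total volume = 282 + 121 = 403 mL.
[Al^3+] = 8.7 × 10^-3 × (282/403) = 6.09 × 10^-3 M
[OH^-] = 8.9 x 10^-4 × (121/403) = 2.67 × 10^-4 M
Al(OH)3(s) <=> Al^3+ + 3 OH^-, so Q = [Al^3+][OH^-]^3
Q = (6.09 × 10^-3)(2.67 x 10^-4)^3 = 1.2 × 10^-13
Q > Ksp, so Al(OH)3 will precipitate.

Q ≈ 1.2 × 10^-13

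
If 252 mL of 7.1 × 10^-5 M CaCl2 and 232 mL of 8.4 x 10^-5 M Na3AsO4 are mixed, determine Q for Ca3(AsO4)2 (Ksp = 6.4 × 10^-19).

Total volume = 252 + 232 = 484 mL.
[Ca^2+] = 7.1 x 10^-5 × (252/484) = 3.70 × 10^-5 M
[AsO4^3-] = 8.4 × 10^-5 × (232/484) = 4.03 × 10^-5 M
Ca3(AsO4)2(s) <=> 3 Ca^2+(aq) + 2 AsO4^3-(aq), so Q = [Ca^2+]^3[AsO4^3-]^2
Q = (3.70 x 10^-5)^3(4.03 × 10^-5)^2 = 8.2 x 10^-23
Q < Ksp, so no precipitate of Ca3(AsO4)2 forms.

Q ≈ 8.2 × 10^-23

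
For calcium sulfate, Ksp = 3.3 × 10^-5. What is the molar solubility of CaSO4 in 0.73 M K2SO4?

s = 4.5 x 10^-5 M

CaSO4(s) <=> Ca^2+ + SO4^2-
Ksp = [Ca^2+][SO4^2-]
Let s = moles of CaSO4 that dissolve per litre. [Ca^2+] = s, [SO4^2-] = 0.73 + s ≈ 0.73 (common-ion effect: SO4^2- is already 0.73 M).
Ksp ≈ s × 0.73
s = 4.5 x 10^-5 M
Check: s = 4.5 × 10^-5 ≪ 0.73, so the approximation is valid.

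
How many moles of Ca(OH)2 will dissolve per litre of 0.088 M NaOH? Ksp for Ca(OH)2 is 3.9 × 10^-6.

s = 5.0 × 10^-4 M

Ca(OH)2(s) ⇌ Ca^2+ + 2 OH^-
Ksp = [Ca^2+][OH^-]^2
If s mol/L dissolves here, [Ca^2+] = s, [OH^-] = 0.088 + 2s ≈ 0.088 (Ksp is small, so little additional dissolves).
Ksp ≈ s × (0.088)^2
s = 5.0 × 10^-4 M
Check: 2s = 1.0 × 10^-3 ≪ 0.088, so the approximation is valid.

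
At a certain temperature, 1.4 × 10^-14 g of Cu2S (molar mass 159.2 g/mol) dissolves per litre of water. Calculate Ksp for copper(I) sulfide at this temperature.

Ksp ≈ 2.7e-48

Molar solubility s = (1.4 × 10^-14 g/L) / (159.2 g/mol) = 8.79 x 10^-17 M.
Cu2S(s) ⇌ 2 Cu^+(aq) + S^2-(aq)
With molar solubility s: [Cu^+] = 2s, [S^2-] = s.
Ksp = [Cu^+]^2[S^2-]
Ksp = (2s)^2s = 4s^3
With s = 8.79 × 10^-17: Ksp = 2.7 × 10^-48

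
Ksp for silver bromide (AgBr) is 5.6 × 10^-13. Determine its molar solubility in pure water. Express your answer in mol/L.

AgBr(s) ⇌ Ag^+(aq) + Br^-(aq)
Ksp = [Ag^+][Br^-]
With molar solubility s: [Ag^+] = s, [Br^-] = s.
Ksp = (s)(s) = s^2
s = (5.6 × 10^-13)^(1/2) = 7.5 x 10^-7 M

s = 7.5 × 10^-7 M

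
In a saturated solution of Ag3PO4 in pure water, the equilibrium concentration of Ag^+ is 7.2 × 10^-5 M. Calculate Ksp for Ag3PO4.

Ag3PO4(s) ⇌ 3 Ag^+(aq) + PO4^3-(aq)
Stoichiometry gives [PO4^3-] = (1/3)[Ag^+] = 2.40 x 10^-5 M.
Ksp = [Ag^+]^3[PO4^3-]
Ksp = (7.2 × 10^-5)^3 × 2.40 × 10^-5 = 9.0 × 10^-18

Ksp ≈ 9.0e-18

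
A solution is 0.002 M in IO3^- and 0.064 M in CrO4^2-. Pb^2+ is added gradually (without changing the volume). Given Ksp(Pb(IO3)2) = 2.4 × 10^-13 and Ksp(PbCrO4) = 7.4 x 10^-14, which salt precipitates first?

Precipitation of each salt starts when its ion product equals its Ksp.
For Pb(IO3)2: 2.4 × 10^-13 = (0.002)^2 × [Pb^2+]  ⇒  [Pb^2+] = 6.0 x 10^-8 M.
For PbCrO4: 7.4 x 10^-14 = 0.064 × [Pb^2+]  ⇒  [Pb^2+] = 1.2 × 10^-12 M.
The salt with the lower threshold [Pb^2+] precipitates first: PbCrO4.

PbCrO4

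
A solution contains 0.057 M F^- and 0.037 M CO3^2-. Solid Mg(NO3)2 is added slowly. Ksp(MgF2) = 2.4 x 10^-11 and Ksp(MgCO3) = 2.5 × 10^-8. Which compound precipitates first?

MgF2

Precipitation of each salt starts when its ion product equals its Ksp.
For MgF2: 2.4 x 10^-11 = (0.057)^2 × [Mg^2+]  ⇒  [Mg^2+] = 7.4 x 10^-9 M.
For MgCO3: 2.5 × 10^-8 = 0.037 × [Mg^2+]  ⇒  [Mg^2+] = 6.8 × 10^-7 M.
The salt with the lower threshold [Mg^2+] precipitates first: MgF2.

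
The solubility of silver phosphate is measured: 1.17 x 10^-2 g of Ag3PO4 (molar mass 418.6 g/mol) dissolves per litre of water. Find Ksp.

Ksp = 1.65e-17

Molar solubility s = (1.17 x 10^-2 g/L) / (418.6 g/mol) = 2.795 x 10^-5 M.
Ag3PO4(s) <=> 3 Ag^+ + PO4^3-
With molar solubility s: [Ag^+] = 3s, [PO4^3-] = s.
Ksp = [Ag^+]^3[PO4^3-]
Ksp = (3s)^3s = 27s^4
With s = 2.795 × 10^-5: Ksp = 1.65 × 10^-17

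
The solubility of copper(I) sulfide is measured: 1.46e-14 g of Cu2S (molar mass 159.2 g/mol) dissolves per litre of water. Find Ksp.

3.09 × 10^-48

Molar solubility s = (1.46 × 10^-14 g/L) / (159.2 g/mol) = 9.171 × 10^-17 M.
Cu2S(s) ⇌ 2 Cu^+ + S^2-
For each mole of Cu2S that dissolves: [Cu^+] = 2s, [S^2-] = s.
Ksp = [Cu^+]^2[S^2-]
Substituting: Ksp = (2s)^2s = 4s^3
Ksp = 4 × (9.171 x 10^-17)^3 = 3.09 x 10^-48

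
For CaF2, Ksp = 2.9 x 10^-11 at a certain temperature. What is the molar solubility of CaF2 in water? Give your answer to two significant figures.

1.9 × 10^-4 M

CaF2(s) ⇌ Ca^2+(aq) + 2 F^-(aq)
Ksp = [Ca^2+][F^-]^2
If s mol/L of CaF2 dissolves, [Ca^2+] = s and [F^-] = 2s.
Ksp = s(2s)^2 = 4s^3
Solving, s = (2.9 x 10^-11/4)^(1/3) = 1.9 x 10^-4 M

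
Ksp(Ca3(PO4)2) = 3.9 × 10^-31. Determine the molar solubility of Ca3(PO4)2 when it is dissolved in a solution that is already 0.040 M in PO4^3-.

Ca3(PO4)2(s) ⇌ 3 Ca^2+ + 2 PO4^3-
Ksp = [Ca^2+]^3[PO4^3-]^2
Let s be the molar solubility in this solution. [Ca^2+] = 3s, [PO4^3-] = 0.040 + 2s ≈ 0.040 (Ksp is small, so little additional dissolves).
Ksp ≈ (3s)^3 × (0.040)^2
s = 2.1 x 10^-10 M
Check: 2s = 4.2 x 10^-10 ≪ 0.040, so the approximation is valid.

s = 2.1e-10 M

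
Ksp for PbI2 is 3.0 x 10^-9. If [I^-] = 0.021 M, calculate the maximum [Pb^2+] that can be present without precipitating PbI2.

6.8e-6 M

PbI2(s) ⇌ Pb^2+(aq) + 2 I^-(aq)
Ksp = [Pb^2+][I^-]^2
Precipitation begins when Q = Ksp. With [I^-] = 0.021 M:
3.0 x 10^-9 = (0.021)^2 × [Pb^2+]
[Pb^2+] = (3.0 x 10^-9 / 4.41 × 10^-4) = 6.8 × 10^-6 M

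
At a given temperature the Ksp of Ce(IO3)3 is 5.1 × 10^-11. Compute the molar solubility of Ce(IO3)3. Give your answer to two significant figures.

Ce(IO3)3(s) ⇌ Ce^3+(aq) + 3 IO3^-(aq)
Ksp = [Ce^3+][IO3^-]^3
Let s = molar solubility. Then [Ce^3+] = s and [IO3^-] = 3s.
Ksp = s(3s)^3 = 27s^4
s = (5.1 × 10^-11 / 27)^(1/4) = 1.2 × 10^-3 M

s = 1.2e-3 M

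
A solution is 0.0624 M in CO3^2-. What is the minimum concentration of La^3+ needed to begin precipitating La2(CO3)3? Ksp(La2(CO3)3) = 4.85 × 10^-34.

La2(CO3)3(s) <=> 2 La^3+ + 3 CO3^2-
Ksp = [La^3+]^2[CO3^2-]^3
Precipitation begins when Q = Ksp. With [CO3^2-] = 0.0624 M:
4.85 × 10^-34 = (0.0624)^3 × [La^3+]^2
[La^3+] = (4.85 × 10^-34 / 2.430 × 10^-4)^(1/2) = 1.41 × 10^-15 M

[La^3+] = 1.41e-15 M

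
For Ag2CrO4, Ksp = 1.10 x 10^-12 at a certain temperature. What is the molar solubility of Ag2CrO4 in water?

s = 6.50e-5 M

Ag2CrO4(s) ⇌ 2 Ag^+ + CrO4^2-
Ksp = [Ag^+]^2[CrO4^2-]
If s mol/L of Ag2CrO4 dissolves, [Ag^+] = 2s and [CrO4^2-] = s.
Substituting: Ksp = (2s)^2s = 4s^3
s = (1.10 x 10^-12 / 4)^(1/3) = 6.50 × 10^-5 M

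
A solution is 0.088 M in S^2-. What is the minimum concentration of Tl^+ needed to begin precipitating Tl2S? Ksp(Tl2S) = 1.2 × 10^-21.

Tl2S(s) ⇌ 2 Tl^+ + S^2-
Ksp = [Tl^+]^2[S^2-]
Precipitation begins when Q = Ksp. With [S^2-] = 0.088 M:
1.2 × 10^-21 = (0.088) × [Tl^+]^2
[Tl^+] = (1.2 × 10^-21 / 8.8 × 10^-2)^(1/2) = 1.2 × 10^-10 M

[Tl^+] = 1.2 × 10^-10 M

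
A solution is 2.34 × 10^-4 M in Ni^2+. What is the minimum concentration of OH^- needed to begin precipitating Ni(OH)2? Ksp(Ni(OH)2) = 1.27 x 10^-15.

[OH^-] ≈ 2.33e-6 M

Ni(OH)2(s) ⇌ Ni^2+(aq) + 2 OH^-(aq)
Ksp = [Ni^2+][OH^-]^2
Precipitation begins when Q = Ksp. With [Ni^2+] = 2.34 × 10^-4 M:
1.27 x 10^-15 = (2.34 × 10^-4) × [OH^-]^2
[OH^-] = (1.27 x 10^-15 / 2.34 x 10^-4)^(1/2) = 2.33 x 10^-6 M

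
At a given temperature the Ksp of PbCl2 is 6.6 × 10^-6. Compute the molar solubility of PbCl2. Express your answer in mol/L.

1.2 × 10^-2 M

PbCl2(s) ⇌ Pb^2+(aq) + 2 Cl^-(aq)
Ksp = [Pb^2+][Cl^-]^2
With molar solubility s: [Pb^2+] = s, [Cl^-] = 2s.
So Ksp = s × (2s)^2 = 4s^3
Solving, s = (6.6 × 10^-6/4)^(1/3) = 1.2 × 10^-2 M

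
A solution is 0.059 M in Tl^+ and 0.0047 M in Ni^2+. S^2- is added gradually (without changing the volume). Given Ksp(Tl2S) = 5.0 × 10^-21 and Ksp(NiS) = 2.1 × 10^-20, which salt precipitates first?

Tl2S

Each salt begins to precipitate when Q = Ksp, i.e. when [S^2-] reaches its threshold.
For Tl2S: 5.0 × 10^-21 = (0.059)^2 × [S^2-]  ⇒  [S^2-] = 1.4 × 10^-18 M.
For NiS: 2.1 × 10^-20 = 0.0047 × [S^2-]  ⇒  [S^2-] = 4.5 × 10^-18 M.
The salt with the lower threshold [S^2-] precipitates first: Tl2S.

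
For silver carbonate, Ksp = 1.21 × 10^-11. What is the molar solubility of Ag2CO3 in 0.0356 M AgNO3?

Ag2CO3(s) <=> 2 Ag^+(aq) + CO3^2-(aq)
Ksp = [Ag^+]^2[CO3^2-]
Let s be the molar solubility in this solution. [Ag^+] = 0.0356 + 2s ≈ 0.0356, [CO3^2-] = s (since Ag^+ from AgNO3 dominates).
Ksp ≈ (0.0356)^2 × s
s = 9.55 x 10^-9 M
Check: 2s = 1.9 x 10^-8 ≪ 0.0356, so the approximation is valid.

s = 9.55 × 10^-9 M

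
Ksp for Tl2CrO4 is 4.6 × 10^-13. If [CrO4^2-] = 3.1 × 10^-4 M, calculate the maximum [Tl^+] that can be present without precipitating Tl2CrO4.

3.9 × 10^-5 M

Tl2CrO4(s) ⇌ 2 Tl^+(aq) + CrO4^2-(aq)
Ksp = [Tl^+]^2[CrO4^2-]
Precipitation begins when Q = Ksp. With [CrO4^2-] = 3.1 × 10^-4 M:
4.6 × 10^-13 = (3.1 × 10^-4) × [Tl^+]^2
[Tl^+] = (4.6 × 10^-13 / 3.1 × 10^-4)^(1/2) = 3.9 × 10^-5 M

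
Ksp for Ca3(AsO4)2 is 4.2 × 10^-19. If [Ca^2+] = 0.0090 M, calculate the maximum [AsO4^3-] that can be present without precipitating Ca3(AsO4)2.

Ca3(AsO4)2(s) ⇌ 3 Ca^2+(aq) + 2 AsO4^3-(aq)
Ksp = [Ca^2+]^3[AsO4^3-]^2
Precipitation begins when Q = Ksp. With [Ca^2+] = 0.0090 M:
4.2 × 10^-19 = (0.0090)^3 × [AsO4^3-]^2
[AsO4^3-] = (4.2 × 10^-19 / 7.29 × 10^-7)^(1/2) = 7.6 x 10^-7 M

[AsO4^3-] ≈ 7.6e-7 M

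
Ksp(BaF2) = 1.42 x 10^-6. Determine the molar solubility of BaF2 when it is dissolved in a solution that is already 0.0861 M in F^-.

s ≈ 1.92 × 10^-4 M

BaF2(s) <=> Ba^2+ + 2 F^-
Ksp = [Ba^2+][F^-]^2
If s mol/L dissolves here, [Ba^2+] = s, [F^-] = 0.0861 + 2s ≈ 0.0861 (since the F^- already present dominates).
Ksp ≈ s × (0.0861)^2
s = 1.92 x 10^-4 M
Check: 2s = 3.8 × 10^-4 ≪ 0.0861, so the approximation is valid.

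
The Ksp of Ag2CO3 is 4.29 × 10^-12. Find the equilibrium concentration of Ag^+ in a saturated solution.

[Ag^+] ≈ 2.05e-4 M

Ag2CO3(s) ⇌ 2 Ag^+ + CO3^2-
Ksp = [Ag^+]^2[CO3^2-]
Let s = molar solubility. Then [Ag^+] = 2s and [CO3^2-] = s.
Substituting: Ksp = (2s)^2s = 4s^3
s^3 = 4.29 × 10^-12 / 4, so s = 1.024 × 10^-4 M
[Ag^+] = 2s = 2.05 × 10^-4 M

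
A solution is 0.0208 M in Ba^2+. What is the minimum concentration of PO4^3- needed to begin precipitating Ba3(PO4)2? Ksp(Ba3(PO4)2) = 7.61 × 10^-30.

[PO4^3-] ≈ 9.20e-13 M

Ba3(PO4)2(s) ⇌ 3 Ba^2+ + 2 PO4^3-
Ksp = [Ba^2+]^3[PO4^3-]^2
Precipitation begins when Q = Ksp. With [Ba^2+] = 0.0208 M:
7.61 × 10^-30 = (0.0208)^3 × [PO4^3-]^2
[PO4^3-] = (7.61 × 10^-30 / 8.999 × 10^-6)^(1/2) = 9.20 × 10^-13 M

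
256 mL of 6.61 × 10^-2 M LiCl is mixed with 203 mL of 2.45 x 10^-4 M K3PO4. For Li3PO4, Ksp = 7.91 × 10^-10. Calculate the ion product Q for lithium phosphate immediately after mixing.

Total volume = 256 + 203 = 459 mL.
[Li^+] = 6.61 × 10^-2 × (256/459) = 3.687 × 10^-2 M
[PO4^3-] = 2.45 × 10^-4 × (203/459) = 1.084 x 10^-4 M
Li3PO4(s) ⇌ 3 Li^+(aq) + PO4^3-(aq), so Q = [Li^+]^3[PO4^3-]
Q = (3.687 × 10^-2)^3(1.084 × 10^-4) = 5.43 × 10^-9
Q > Ksp, so Li3PO4 will precipitate.

5.43e-9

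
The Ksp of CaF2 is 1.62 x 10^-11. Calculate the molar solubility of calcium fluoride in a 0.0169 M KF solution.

CaF2(s) <=> Ca^2+(aq) + 2 F^-(aq)
Ksp = [Ca^2+][F^-]^2
Let s = moles of CaF2 that dissolve per litre. [Ca^2+] = s, [F^-] = 0.0169 + 2s ≈ 0.0169 (common-ion effect: F^- is already 0.0169 M).
Ksp ≈ s × (0.0169)^2
s = 5.67 x 10^-8 M
Check: 2s = 1.1 × 10^-7 ≪ 0.0169, so the approximation is valid.

s = 5.67 × 10^-8 M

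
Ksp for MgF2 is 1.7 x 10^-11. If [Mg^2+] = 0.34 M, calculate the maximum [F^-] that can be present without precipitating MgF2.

7.1e-6 M

MgF2(s) ⇌ Mg^2+(aq) + 2 F^-(aq)
Ksp = [Mg^2+][F^-]^2
Precipitation begins when Q = Ksp. With [Mg^2+] = 0.34 M:
1.7 x 10^-11 = (0.34) × [F^-]^2
[F^-] = (1.7 x 10^-11 / 3.4 × 10^-1)^(1/2) = 7.1 x 10^-6 M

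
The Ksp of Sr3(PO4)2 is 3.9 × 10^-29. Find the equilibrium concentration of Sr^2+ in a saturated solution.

Sr3(PO4)2(s) ⇌ 3 Sr^2+(aq) + 2 PO4^3-(aq)
Ksp = [Sr^2+]^3[PO4^3-]^2
Let s = molar solubility. Then [Sr^2+] = 3s and [PO4^3-] = 2s.
Ksp = (3s)^3(2s)^2 = 108s^5
s = (3.9 × 10^-29 / 108)^(1/5) = 8.16 × 10^-7 M
[Sr^2+] = 3s = 2.4 × 10^-6 M

[Sr^2+] ≈ 2.4 × 10^-6 M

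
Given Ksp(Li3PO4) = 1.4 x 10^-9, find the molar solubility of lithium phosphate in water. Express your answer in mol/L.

Li3PO4(s) ⇌ 3 Li^+(aq) + PO4^3-(aq)
Ksp = [Li^+]^3[PO4^3-]
Let s = molar solubility. Then [Li^+] = 3s and [PO4^3-] = s.
Substituting: Ksp = (3s)^3s = 27s^4
s^4 = 1.4 x 10^-9 / 27, so s = 2.7 x 10^-3 M

s ≈ 2.7 x 10^-3 M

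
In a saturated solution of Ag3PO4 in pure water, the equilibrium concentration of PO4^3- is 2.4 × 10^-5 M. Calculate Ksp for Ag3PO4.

Ag3PO4(s) ⇌ 3 Ag^+ + PO4^3-
Stoichiometry gives [Ag^+] = (3/1)[PO4^3-] = 7.20 × 10^-5 M.
Ksp = [Ag^+]^3[PO4^3-]
Ksp = (7.20 x 10^-5)^3 × 2.4 x 10^-5 = 9.0 × 10^-18

Ksp = 9.0 × 10^-18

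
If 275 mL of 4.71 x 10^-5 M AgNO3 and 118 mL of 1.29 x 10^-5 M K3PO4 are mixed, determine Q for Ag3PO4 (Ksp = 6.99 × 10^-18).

1.39 × 10^-19

Total volume = 275 + 118 = 393 mL.
[Ag^+] = 4.71 × 10^-5 × (275/393) = 3.296 × 10^-5 M
[PO4^3-] = 1.29 × 10^-5 × (118/393) = 3.873 × 10^-6 M
Ag3PO4(s) <=> 3 Ag^+(aq) + PO4^3-(aq), so Q = [Ag^+]^3[PO4^3-]
Q = (3.296 × 10^-5)^3(3.873 x 10^-6) = 1.39 × 10^-19
Q < Ksp, so no precipitate of Ag3PO4 forms.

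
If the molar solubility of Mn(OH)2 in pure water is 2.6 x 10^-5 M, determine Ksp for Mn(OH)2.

Ksp = 7.0 x 10^-14

Mn(OH)2(s) ⇌ Mn^2+(aq) + 2 OH^-(aq)
For each mole of Mn(OH)2 that dissolves: [Mn^2+] = s, [OH^-] = 2s.
Ksp = [Mn^2+][OH^-]^2
So Ksp = s × (2s)^2 = 4s^3
With s = 2.6 x 10^-5: Ksp = 7.0 × 10^-14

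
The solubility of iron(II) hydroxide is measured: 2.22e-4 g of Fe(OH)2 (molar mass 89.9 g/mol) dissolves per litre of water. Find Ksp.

Ksp ≈ 6.02 x 10^-17

Molar solubility s = (2.22 × 10^-4 g/L) / (89.9 g/mol) = 2.469 × 10^-6 M.
Fe(OH)2(s) ⇌ Fe^2+ + 2 OH^-
If s mol/L of Fe(OH)2 dissolves, [Fe^2+] = s and [OH^-] = 2s.
Ksp = [Fe^2+][OH^-]^2
So Ksp = s × (2s)^2 = 4s^3
With s = 2.469 × 10^-6: Ksp = 6.02 × 10^-17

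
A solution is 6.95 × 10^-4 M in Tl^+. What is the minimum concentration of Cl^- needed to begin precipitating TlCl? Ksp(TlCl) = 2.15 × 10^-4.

TlCl(s) ⇌ Tl^+(aq) + Cl^-(aq)
Ksp = [Tl^+][Cl^-]
Precipitation begins when Q = Ksp. With [Tl^+] = 6.95 × 10^-4 M:
2.15 × 10^-4 = (6.95 × 10^-4) × [Cl^-]
[Cl^-] = (2.15 × 10^-4 / 6.95 x 10^-4) = 3.09 × 10^-1 M

[Cl^-] ≈ 3.09 × 10^-1 M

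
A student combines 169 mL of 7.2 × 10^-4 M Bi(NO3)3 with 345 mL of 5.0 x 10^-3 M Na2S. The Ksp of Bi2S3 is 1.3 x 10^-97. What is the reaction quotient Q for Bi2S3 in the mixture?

Total volume = 169 + 345 = 514 mL.
[Bi^3+] = 7.2 x 10^-4 × (169/514) = 2.37 x 10^-4 M
[S^2-] = 5.0 x 10^-3 × (345/514) = 3.36 x 10^-3 M
Bi2S3(s) <=> 2 Bi^3+(aq) + 3 S^2-(aq), so Q = [Bi^3+]^2[S^2-]^3
Q = (2.37 × 10^-4)^2(3.36 × 10^-3)^3 = 2.1 x 10^-15
Q > Ksp, so Bi2S3 will precipitate.

Q ≈ 2.1e-15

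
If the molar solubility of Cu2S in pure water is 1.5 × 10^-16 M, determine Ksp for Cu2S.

Cu2S(s) <=> 2 Cu^+(aq) + S^2-(aq)
With molar solubility s: [Cu^+] = 2s, [S^2-] = s.
Ksp = [Cu^+]^2[S^2-]
Substituting: Ksp = (2s)^2s = 4s^3
With s = 1.5 × 10^-16: Ksp = 1.4 × 10^-47

1.4e-47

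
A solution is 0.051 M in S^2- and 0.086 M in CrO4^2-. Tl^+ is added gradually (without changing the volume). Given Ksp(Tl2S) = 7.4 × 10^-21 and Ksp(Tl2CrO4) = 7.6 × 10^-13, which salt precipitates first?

Each salt begins to precipitate when Q = Ksp, i.e. when [Tl^+] reaches its threshold.
For Tl2S: 7.4 × 10^-21 = 0.051 × [Tl^+]^2  ⇒  [Tl^+] = 3.8 × 10^-10 M.
For Tl2CrO4: 7.6 × 10^-13 = 0.086 × [Tl^+]^2  ⇒  [Tl^+] = 3.0 × 10^-6 M.
The salt with the lower threshold [Tl^+] precipitates first: Tl2S.

Tl2S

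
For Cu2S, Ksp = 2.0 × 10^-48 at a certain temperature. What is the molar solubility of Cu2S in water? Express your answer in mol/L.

s = 7.9 × 10^-17 M

Cu2S(s) ⇌ 2 Cu^+(aq) + S^2-(aq)
Ksp = [Cu^+]^2[S^2-]
Let s = molar solubility. Then [Cu^+] = 2s and [S^2-] = s.
So Ksp = (2s)^2 × s = 4s^3
s^3 = 2.0 × 10^-48 / 4, so s = 7.9 x 10^-17 M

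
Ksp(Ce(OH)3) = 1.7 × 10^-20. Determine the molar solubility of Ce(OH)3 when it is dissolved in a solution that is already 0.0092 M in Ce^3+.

4.1 x 10^-7 M

Ce(OH)3(s) ⇌ Ce^3+ + 3 OH^-
Ksp = [Ce^3+][OH^-]^3
If s mol/L dissolves here, [Ce^3+] = 0.0092 + s ≈ 0.0092, [OH^-] = 3s (common-ion effect: Ce^3+ is already 0.0092 M).
Ksp ≈ 0.0092 × (3s)^3
s = 4.1 x 10^-7 M
Check: s = 4.1 x 10^-7 ≪ 0.0092, so the approximation is valid.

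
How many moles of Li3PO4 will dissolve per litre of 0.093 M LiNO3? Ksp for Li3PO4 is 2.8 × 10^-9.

Li3PO4(s) ⇌ 3 Li^+(aq) + PO4^3-(aq)
Ksp = [Li^+]^3[PO4^3-]
Let s be the molar solubility in this solution. [Li^+] = 0.093 + 3s ≈ 0.093, [PO4^3-] = s (since Li^+ from LiNO3 dominates).
Ksp ≈ (0.093)^3 × s
s = 3.5 × 10^-6 M
Check: 3s = 1.0 x 10^-5 ≪ 0.093, so the approximation is valid.

s = 3.5 × 10^-6 M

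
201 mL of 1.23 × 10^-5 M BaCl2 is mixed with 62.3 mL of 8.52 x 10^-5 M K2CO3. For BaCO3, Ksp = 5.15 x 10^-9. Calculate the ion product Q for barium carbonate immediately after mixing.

Total volume = 201 + 62.3 = 263.3 mL.
[Ba^2+] = 1.23 × 10^-5 × (201/263.3) = 9.390 × 10^-6 M
[CO3^2-] = 8.52 x 10^-5 × (62.3/263.3) = 2.016 × 10^-5 M
BaCO3(s) ⇌ Ba^2+ + CO3^2-, so Q = [Ba^2+][CO3^2-]
Q = (9.390 × 10^-6)(2.016 × 10^-5) = 1.89 × 10^-10
Q < Ksp, so no precipitate of BaCO3 forms.

Q = 1.89 x 10^-10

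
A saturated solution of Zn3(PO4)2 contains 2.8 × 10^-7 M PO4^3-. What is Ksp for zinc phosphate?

Zn3(PO4)2(s) ⇌ 3 Zn^2+ + 2 PO4^3-
Stoichiometry gives [Zn^2+] = (3/2)[PO4^3-] = 4.20 × 10^-7 M.
Ksp = [Zn^2+]^3[PO4^3-]^2
Ksp = (4.20 × 10^-7)^3 × (2.8 × 10^-7)^2 = 5.8 x 10^-33

Ksp ≈ 5.8 × 10^-33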